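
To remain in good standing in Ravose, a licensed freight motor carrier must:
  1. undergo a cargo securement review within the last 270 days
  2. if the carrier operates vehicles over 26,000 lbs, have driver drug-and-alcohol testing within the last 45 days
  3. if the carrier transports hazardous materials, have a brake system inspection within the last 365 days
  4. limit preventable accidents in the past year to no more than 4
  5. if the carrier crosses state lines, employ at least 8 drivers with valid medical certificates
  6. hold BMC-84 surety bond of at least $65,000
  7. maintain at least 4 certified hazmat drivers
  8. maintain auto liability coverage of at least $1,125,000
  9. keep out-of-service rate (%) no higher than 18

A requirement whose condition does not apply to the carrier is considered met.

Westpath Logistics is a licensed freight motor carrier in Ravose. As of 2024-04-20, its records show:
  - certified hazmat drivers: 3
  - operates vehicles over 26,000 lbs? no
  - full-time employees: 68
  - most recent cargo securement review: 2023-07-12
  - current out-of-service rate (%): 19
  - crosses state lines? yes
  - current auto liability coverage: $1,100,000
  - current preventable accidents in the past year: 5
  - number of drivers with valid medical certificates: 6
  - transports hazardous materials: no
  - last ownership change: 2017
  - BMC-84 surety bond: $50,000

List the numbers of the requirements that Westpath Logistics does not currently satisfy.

1. cargo securement review 283 days ago vs limit 270 → not met
2. condition 'operates vehicles over 26,000 lbs' does not hold → requirement n/a → met
3. condition 'transports hazardous materials' does not hold → requirement n/a → met
4. preventable accidents in the past year 5 > 4 → not met
5. condition 'crosses state lines' holds; drivers with valid medical certificates 6 < 8 → not met
6. BMC-84 surety bond $50,000 < $65,000 → not met
7. certified hazmat drivers 3 < 4 → not met
8. auto liability coverage $1,100,000 < $1,125,000 → not met
9. out-of-service rate (%) 19 > 18 → not met
Not met: 1, 4, 5, 6, 7, 8, 9

1, 4, 5, 6, 7, 8, 9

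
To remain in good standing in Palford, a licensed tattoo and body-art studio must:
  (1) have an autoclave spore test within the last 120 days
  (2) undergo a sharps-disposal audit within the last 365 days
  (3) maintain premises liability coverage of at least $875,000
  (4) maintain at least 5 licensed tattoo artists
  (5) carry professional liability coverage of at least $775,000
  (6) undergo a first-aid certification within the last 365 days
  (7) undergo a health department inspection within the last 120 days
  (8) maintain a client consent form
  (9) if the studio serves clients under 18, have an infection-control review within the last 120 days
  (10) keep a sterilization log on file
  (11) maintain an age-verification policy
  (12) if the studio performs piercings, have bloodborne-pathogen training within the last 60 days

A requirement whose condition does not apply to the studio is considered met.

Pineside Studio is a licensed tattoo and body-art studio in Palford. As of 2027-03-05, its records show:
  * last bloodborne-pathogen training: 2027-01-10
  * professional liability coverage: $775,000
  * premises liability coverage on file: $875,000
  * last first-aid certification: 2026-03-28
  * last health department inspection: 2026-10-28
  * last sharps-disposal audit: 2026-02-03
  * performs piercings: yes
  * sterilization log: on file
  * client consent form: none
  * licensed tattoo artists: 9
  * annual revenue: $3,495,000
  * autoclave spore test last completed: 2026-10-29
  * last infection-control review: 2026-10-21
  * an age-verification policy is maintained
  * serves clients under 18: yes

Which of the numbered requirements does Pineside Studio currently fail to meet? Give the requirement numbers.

1. autoclave spore test 127 days ago vs limit 120 → not met
2. sharps-disposal audit 395 days ago vs limit 365 → not met
3. premises liability coverage $875,000 ≥ $875,000 → met
4. licensed tattoo artists 9 ≥ 5 → met
5. professional liability coverage $775,000 ≥ $775,000 → met
6. first-aid certification 342 days ago vs limit 365 → met
7. health department inspection 128 days ago vs limit 120 → not met
8. client consent form absent → not met
9. condition 'serves clients under 18' holds; infection-control review 135 days ago vs limit 120 → not met
10. sterilization log present → met
11. age-verification policy present → met
12. condition 'performs piercings' holds; bloodborne-pathogen training 54 days ago vs limit 60 → met
Not met: 1, 2, 7, 8, 9

1, 2, 7, 8, 9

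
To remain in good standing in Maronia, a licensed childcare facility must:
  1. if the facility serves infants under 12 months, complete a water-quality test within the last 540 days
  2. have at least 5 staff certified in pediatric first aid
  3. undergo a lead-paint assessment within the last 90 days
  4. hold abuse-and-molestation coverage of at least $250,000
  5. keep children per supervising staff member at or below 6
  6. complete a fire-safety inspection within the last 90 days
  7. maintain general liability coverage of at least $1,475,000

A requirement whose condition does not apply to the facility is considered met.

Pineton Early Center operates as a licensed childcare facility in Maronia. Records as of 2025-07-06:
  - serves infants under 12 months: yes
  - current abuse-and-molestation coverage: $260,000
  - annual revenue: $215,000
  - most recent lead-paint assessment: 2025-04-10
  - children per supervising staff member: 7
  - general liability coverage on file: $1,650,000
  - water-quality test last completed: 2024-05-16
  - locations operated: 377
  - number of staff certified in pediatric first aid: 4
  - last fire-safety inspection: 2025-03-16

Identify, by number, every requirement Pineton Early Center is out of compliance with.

2, 5, 6

1. condition 'serves infants under 12 months' holds; water-quality test 416 days ago vs limit 540 → met
2. staff certified in pediatric first aid 4 < 5 → not met
3. lead-paint assessment 87 days ago vs limit 90 → met
4. abuse-and-molestation coverage $260,000 ≥ $250,000 → met
5. children per supervising staff member 7 > 6 → not met
6. fire-safety inspection 112 days ago vs limit 90 → not met
7. general liability coverage $1,650,000 ≥ $1,475,000 → met
Not met: 2, 5, 6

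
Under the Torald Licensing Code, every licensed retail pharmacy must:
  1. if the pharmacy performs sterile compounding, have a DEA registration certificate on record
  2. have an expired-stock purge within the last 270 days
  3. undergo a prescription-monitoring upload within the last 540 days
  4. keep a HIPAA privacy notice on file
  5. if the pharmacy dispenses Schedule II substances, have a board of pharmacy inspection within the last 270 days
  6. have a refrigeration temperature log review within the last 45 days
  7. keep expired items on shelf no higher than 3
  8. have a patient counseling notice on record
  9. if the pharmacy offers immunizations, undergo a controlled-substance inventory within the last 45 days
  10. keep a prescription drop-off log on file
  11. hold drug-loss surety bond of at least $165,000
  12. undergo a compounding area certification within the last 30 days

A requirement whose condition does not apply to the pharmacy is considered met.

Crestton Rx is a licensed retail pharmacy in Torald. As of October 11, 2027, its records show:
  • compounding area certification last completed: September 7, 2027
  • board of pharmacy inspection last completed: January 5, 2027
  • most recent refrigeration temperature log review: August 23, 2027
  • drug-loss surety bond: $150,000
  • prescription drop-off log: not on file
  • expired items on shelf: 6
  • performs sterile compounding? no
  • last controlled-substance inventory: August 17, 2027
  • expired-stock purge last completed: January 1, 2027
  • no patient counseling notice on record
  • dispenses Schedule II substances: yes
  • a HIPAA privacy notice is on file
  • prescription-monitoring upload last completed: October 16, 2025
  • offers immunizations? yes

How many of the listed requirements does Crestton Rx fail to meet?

10

1. condition 'performs sterile compounding' does not hold → requirement n/a → met
2. expired-stock purge 283 days ago vs limit 270 → not met
3. prescription-monitoring upload 725 days ago vs limit 540 → not met
4. HIPAA privacy notice present → met
5. condition 'dispenses Schedule II substances' holds; board of pharmacy inspection 279 days ago vs limit 270 → not met
6. refrigeration temperature log review 49 days ago vs limit 45 → not met
7. expired items on shelf 6 > 3 → not met
8. patient counseling notice absent → not met
9. condition 'offers immunizations' holds; controlled-substance inventory 55 days ago vs limit 45 → not met
10. prescription drop-off log absent → not met
11. drug-loss surety bond $150,000 < $165,000 → not met
12. compounding area certification 34 days ago vs limit 30 → not met
Not met: 10 of 12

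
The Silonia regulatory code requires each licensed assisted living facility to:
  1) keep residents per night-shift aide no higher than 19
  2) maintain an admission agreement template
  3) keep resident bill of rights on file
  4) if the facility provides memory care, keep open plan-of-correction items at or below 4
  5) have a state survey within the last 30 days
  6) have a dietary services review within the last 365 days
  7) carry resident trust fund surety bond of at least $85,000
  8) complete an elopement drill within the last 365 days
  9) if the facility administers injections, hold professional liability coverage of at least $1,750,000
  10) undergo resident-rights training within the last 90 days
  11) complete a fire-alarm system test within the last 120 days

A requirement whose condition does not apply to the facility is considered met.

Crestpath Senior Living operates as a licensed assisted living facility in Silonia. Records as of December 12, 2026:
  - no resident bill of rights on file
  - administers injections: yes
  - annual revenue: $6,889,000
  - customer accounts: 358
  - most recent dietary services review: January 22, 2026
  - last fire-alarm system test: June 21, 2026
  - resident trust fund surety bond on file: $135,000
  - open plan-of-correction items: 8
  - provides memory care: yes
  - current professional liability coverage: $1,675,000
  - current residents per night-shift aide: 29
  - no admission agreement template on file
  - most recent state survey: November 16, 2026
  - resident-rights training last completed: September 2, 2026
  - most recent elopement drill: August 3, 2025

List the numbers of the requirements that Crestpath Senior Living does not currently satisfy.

1. residents per night-shift aide 29 > 19 → not met
2. admission agreement template absent → not met
3. resident bill of rights absent → not met
4. condition 'provides memory care' holds; open plan-of-correction items 8 > 4 → not met
5. state survey 26 days ago vs limit 30 → met
6. dietary services review 324 days ago vs limit 365 → met
7. resident trust fund surety bond $135,000 ≥ $85,000 → met
8. elopement drill 496 days ago vs limit 365 → not met
9. condition 'administers injections' holds; professional liability coverage $1,675,000 < $1,750,000 → not met
10. resident-rights training 101 days ago vs limit 90 → not met
11. fire-alarm system test 174 days ago vs limit 120 → not met
Not met: 1, 2, 3, 4, 8, 9, 10, 11

1, 2, 3, 4, 8, 9, 10, 11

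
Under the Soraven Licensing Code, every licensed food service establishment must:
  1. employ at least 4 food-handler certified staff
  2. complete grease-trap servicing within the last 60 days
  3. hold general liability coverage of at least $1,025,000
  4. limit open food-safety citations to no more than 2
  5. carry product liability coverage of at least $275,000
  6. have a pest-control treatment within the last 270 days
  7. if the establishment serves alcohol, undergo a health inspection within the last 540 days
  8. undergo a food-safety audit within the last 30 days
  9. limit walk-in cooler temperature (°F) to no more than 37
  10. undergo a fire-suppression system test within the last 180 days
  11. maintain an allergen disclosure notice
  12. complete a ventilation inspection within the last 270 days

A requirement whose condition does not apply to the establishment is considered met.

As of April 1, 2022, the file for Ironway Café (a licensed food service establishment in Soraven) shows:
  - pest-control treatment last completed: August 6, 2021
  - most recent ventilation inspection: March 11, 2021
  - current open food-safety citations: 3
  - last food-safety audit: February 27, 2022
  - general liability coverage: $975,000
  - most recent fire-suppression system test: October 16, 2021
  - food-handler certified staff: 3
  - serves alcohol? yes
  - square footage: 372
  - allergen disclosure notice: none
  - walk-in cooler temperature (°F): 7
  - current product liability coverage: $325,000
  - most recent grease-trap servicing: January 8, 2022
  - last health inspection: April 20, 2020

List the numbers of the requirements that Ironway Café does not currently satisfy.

1, 2, 3, 4, 7, 8, 11, 12

1. food-handler certified staff 3 < 4 → not met
2. grease-trap servicing 83 days ago vs limit 60 → not met
3. general liability coverage $975,000 < $1,025,000 → not met
4. open food-safety citations 3 > 2 → not met
5. product liability coverage $325,000 ≥ $275,000 → met
6. pest-control treatment 238 days ago vs limit 270 → met
7. condition 'serves alcohol' holds; health inspection 711 days ago vs limit 540 → not met
8. food-safety audit 33 days ago vs limit 30 → not met
9. walk-in cooler temperature (°F) 7 ≤ 37 → met
10. fire-suppression system test 167 days ago vs limit 180 → met
11. allergen disclosure notice absent → not met
12. ventilation inspection 386 days ago vs limit 270 → not met
Not met: 1, 2, 3, 4, 7, 8, 11, 12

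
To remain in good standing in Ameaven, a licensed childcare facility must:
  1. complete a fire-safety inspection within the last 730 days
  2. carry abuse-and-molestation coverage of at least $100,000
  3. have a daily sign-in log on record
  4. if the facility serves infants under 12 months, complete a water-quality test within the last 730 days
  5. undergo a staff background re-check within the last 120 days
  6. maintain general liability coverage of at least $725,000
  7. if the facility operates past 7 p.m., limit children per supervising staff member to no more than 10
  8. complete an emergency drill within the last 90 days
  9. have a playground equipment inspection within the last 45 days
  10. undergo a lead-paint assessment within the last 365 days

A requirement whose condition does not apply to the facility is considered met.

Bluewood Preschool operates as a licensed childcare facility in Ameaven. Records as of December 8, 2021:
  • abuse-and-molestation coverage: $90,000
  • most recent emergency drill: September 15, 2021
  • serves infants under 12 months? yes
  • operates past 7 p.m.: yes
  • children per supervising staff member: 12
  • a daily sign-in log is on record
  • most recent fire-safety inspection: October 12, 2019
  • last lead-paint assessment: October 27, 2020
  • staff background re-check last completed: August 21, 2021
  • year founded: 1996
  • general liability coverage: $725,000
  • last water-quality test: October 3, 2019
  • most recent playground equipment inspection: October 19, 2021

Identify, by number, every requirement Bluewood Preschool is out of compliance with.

1, 2, 4, 7, 9, 10

1. fire-safety inspection 788 days ago vs limit 730 → not met
2. abuse-and-molestation coverage $90,000 < $100,000 → not met
3. daily sign-in log present → met
4. condition 'serves infants under 12 months' holds; water-quality test 797 days ago vs limit 730 → not met
5. staff background re-check 109 days ago vs limit 120 → met
6. general liability coverage $725,000 ≥ $725,000 → met
7. condition 'operates past 7 p.m.' holds; children per supervising staff member 12 > 10 → not met
8. emergency drill 84 days ago vs limit 90 → met
9. playground equipment inspection 50 days ago vs limit 45 → not met
10. lead-paint assessment 407 days ago vs limit 365 → not met
Not met: 1, 2, 4, 7, 9, 10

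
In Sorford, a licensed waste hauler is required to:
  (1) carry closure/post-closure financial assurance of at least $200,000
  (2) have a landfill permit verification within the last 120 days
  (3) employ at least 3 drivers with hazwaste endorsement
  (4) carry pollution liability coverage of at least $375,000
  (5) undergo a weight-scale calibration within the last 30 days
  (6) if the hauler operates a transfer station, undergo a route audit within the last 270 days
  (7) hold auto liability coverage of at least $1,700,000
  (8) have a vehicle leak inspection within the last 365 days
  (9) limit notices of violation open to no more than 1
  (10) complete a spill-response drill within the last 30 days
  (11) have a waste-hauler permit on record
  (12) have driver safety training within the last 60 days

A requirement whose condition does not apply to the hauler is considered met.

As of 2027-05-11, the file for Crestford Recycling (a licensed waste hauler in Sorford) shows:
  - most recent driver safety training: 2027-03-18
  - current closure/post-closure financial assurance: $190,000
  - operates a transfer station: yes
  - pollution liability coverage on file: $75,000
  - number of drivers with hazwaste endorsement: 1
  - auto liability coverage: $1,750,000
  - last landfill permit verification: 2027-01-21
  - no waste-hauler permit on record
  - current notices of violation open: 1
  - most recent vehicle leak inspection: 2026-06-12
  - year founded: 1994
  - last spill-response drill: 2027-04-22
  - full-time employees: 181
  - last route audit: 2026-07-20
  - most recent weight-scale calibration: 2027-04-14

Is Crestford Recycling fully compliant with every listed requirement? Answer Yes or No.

No

1. closure/post-closure financial assurance $190,000 < $200,000 → not met
2. landfill permit verification 110 days ago vs limit 120 → met
3. drivers with hazwaste endorsement 1 < 3 → not met
4. pollution liability coverage $75,000 < $375,000 → not met
5. weight-scale calibration 27 days ago vs limit 30 → met
6. condition 'operates a transfer station' holds; route audit 295 days ago vs limit 270 → not met
7. auto liability coverage $1,750,000 ≥ $1,700,000 → met
8. vehicle leak inspection 333 days ago vs limit 365 → met
9. notices of violation open 1 ≤ 1 → met
10. spill-response drill 19 days ago vs limit 30 → met
11. waste-hauler permit absent → not met
12. driver safety training 54 days ago vs limit 60 → met
Not met: 1, 3, 4, 6, 11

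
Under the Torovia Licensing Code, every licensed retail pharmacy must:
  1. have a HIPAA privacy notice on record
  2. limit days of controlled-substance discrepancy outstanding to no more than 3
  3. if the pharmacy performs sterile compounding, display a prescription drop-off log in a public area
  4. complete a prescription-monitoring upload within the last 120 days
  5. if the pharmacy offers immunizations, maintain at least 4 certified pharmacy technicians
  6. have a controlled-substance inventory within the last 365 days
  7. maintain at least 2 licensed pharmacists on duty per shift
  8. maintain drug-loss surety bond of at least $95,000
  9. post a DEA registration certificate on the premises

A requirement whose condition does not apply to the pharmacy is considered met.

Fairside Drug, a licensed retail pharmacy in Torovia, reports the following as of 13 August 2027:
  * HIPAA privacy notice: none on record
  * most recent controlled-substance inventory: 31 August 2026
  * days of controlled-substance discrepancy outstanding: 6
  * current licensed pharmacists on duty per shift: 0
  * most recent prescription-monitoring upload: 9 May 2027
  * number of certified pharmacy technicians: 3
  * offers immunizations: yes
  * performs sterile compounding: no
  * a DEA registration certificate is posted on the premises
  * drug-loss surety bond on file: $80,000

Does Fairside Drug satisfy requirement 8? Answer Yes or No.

No

8. drug-loss surety bond $80,000 < $95,000 → not met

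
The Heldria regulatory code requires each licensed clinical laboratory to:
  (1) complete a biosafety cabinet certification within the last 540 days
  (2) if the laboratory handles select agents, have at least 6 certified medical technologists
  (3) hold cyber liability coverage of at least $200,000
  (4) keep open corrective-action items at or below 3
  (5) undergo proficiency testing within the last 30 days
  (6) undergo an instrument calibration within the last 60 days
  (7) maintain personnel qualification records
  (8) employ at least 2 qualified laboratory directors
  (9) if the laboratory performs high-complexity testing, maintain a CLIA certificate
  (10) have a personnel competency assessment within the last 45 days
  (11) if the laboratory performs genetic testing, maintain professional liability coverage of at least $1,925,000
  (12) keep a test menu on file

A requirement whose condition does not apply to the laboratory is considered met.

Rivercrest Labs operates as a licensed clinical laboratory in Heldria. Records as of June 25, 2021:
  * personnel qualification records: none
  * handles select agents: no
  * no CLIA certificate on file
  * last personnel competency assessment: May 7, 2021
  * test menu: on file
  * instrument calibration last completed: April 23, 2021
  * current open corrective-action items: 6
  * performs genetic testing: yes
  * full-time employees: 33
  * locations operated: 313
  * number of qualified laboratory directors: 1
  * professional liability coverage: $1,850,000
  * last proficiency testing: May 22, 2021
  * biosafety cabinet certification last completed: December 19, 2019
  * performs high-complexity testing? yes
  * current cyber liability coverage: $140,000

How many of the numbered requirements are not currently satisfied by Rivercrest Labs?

10

1. biosafety cabinet certification 554 days ago vs limit 540 → not met
2. condition 'handles select agents' does not hold → requirement n/a → met
3. cyber liability coverage $140,000 < $200,000 → not met
4. open corrective-action items 6 > 3 → not met
5. proficiency testing 34 days ago vs limit 30 → not met
6. instrument calibration 63 days ago vs limit 60 → not met
7. personnel qualification records absent → not met
8. qualified laboratory directors 1 < 2 → not met
9. condition 'performs high-complexity testing' holds; CLIA certificate absent → not met
10. personnel competency assessment 49 days ago vs limit 45 → not met
11. condition 'performs genetic testing' holds; professional liability coverage $1,850,000 < $1,925,000 → not met
12. test menu present → met
Not met: 10 of 12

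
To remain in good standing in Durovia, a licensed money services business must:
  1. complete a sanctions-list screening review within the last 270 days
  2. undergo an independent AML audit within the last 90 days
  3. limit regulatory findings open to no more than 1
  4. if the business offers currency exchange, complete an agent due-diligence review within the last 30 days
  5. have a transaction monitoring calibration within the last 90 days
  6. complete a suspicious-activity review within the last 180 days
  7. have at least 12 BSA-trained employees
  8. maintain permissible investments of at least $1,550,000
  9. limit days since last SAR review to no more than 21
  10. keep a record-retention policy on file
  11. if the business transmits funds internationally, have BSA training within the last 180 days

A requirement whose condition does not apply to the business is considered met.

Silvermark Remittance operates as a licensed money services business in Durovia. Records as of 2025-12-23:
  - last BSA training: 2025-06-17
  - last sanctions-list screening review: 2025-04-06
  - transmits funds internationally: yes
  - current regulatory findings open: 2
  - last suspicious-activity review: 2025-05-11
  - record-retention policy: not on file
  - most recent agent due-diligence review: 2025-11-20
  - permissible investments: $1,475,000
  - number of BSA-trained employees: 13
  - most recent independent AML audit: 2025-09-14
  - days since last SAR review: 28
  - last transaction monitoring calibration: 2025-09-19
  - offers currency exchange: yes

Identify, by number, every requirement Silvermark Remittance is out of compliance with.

1. sanctions-list screening review 261 days ago vs limit 270 → met
2. independent AML audit 100 days ago vs limit 90 → not met
3. regulatory findings open 2 > 1 → not met
4. condition 'offers currency exchange' holds; agent due-diligence review 33 days ago vs limit 30 → not met
5. transaction monitoring calibration 95 days ago vs limit 90 → not met
6. suspicious-activity review 226 days ago vs limit 180 → not met
7. BSA-trained employees 13 ≥ 12 → met
8. permissible investments $1,475,000 < $1,550,000 → not met
9. days since last SAR review 28 > 21 → not met
10. record-retention policy absent → not met
11. condition 'transmits funds internationally' holds; BSA training 189 days ago vs limit 180 → not met
Not met: 2, 3, 4, 5, 6, 8, 9, 10, 11

2, 3, 4, 5, 6, 8, 9, 10, 11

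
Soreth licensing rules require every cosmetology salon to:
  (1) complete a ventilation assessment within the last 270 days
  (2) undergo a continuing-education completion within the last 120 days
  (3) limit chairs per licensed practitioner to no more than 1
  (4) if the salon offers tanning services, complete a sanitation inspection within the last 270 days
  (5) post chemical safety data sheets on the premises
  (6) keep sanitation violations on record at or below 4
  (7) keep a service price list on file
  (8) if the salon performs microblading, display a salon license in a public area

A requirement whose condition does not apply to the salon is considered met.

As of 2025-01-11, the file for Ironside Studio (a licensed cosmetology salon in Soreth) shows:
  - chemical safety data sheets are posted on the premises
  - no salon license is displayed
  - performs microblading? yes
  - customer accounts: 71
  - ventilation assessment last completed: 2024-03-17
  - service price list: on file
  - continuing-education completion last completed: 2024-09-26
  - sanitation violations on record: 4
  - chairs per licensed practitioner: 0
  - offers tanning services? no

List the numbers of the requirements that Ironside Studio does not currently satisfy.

1, 8

1. ventilation assessment 300 days ago vs limit 270 → not met
2. continuing-education completion 107 days ago vs limit 120 → met
3. chairs per licensed practitioner 0 ≤ 1 → met
4. condition 'offers tanning services' does not hold → requirement n/a → met
5. chemical safety data sheets present → met
6. sanitation violations on record 4 ≤ 4 → met
7. service price list present → met
8. condition 'performs microblading' holds; salon license absent → not met
Not met: 1, 8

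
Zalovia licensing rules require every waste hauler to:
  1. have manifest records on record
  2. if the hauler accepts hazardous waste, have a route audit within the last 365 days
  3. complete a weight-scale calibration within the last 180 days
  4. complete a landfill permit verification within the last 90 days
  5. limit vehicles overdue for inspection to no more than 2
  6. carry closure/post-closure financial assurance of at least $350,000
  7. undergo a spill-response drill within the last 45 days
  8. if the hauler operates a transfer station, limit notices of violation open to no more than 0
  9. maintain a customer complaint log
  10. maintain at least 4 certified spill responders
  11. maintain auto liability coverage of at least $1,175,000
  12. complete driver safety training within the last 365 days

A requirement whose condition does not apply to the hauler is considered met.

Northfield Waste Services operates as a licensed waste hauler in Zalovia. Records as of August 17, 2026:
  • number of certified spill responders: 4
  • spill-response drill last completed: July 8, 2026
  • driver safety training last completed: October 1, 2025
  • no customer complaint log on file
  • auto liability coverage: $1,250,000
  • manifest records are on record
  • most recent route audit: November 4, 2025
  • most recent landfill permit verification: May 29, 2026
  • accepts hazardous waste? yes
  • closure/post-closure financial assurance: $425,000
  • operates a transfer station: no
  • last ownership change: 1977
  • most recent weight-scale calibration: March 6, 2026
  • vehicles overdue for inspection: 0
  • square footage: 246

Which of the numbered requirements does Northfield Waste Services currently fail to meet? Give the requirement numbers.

9

1. manifest records present → met
2. condition 'accepts hazardous waste' holds; route audit 286 days ago vs limit 365 → met
3. weight-scale calibration 164 days ago vs limit 180 → met
4. landfill permit verification 80 days ago vs limit 90 → met
5. vehicles overdue for inspection 0 ≤ 2 → met
6. closure/post-closure financial assurance $425,000 ≥ $350,000 → met
7. spill-response drill 40 days ago vs limit 45 → met
8. condition 'operates a transfer station' does not hold → requirement n/a → met
9. customer complaint log absent → not met
10. certified spill responders 4 ≥ 4 → met
11. auto liability coverage $1,250,000 ≥ $1,175,000 → met
12. driver safety training 320 days ago vs limit 365 → met
Not met: 9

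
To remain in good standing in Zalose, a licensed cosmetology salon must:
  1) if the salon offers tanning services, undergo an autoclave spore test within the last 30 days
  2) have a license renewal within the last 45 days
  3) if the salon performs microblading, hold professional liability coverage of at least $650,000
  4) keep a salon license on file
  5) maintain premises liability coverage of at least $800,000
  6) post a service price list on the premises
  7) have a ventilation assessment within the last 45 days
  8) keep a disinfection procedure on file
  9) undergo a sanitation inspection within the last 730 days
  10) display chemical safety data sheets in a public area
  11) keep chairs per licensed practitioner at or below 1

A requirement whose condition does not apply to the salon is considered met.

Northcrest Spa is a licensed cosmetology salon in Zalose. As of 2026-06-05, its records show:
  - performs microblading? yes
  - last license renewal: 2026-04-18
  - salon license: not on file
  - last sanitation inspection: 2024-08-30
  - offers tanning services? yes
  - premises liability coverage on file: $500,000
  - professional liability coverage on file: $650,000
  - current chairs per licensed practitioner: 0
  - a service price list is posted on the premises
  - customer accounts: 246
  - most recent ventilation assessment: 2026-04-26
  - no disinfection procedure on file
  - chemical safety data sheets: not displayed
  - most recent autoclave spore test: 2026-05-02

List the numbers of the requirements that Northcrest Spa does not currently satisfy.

1. condition 'offers tanning services' holds; autoclave spore test 34 days ago vs limit 30 → not met
2. license renewal 48 days ago vs limit 45 → not met
3. condition 'performs microblading' holds; professional liability coverage $650,000 ≥ $650,000 → met
4. salon license absent → not met
5. premises liability coverage $500,000 < $800,000 → not met
6. service price list present → met
7. ventilation assessment 40 days ago vs limit 45 → met
8. disinfection procedure absent → not met
9. sanitation inspection 644 days ago vs limit 730 → met
10. chemical safety data sheets absent → not met
11. chairs per licensed practitioner 0 ≤ 1 → met
Not met: 1, 2, 4, 5, 8, 10

1, 2, 4, 5, 8, 10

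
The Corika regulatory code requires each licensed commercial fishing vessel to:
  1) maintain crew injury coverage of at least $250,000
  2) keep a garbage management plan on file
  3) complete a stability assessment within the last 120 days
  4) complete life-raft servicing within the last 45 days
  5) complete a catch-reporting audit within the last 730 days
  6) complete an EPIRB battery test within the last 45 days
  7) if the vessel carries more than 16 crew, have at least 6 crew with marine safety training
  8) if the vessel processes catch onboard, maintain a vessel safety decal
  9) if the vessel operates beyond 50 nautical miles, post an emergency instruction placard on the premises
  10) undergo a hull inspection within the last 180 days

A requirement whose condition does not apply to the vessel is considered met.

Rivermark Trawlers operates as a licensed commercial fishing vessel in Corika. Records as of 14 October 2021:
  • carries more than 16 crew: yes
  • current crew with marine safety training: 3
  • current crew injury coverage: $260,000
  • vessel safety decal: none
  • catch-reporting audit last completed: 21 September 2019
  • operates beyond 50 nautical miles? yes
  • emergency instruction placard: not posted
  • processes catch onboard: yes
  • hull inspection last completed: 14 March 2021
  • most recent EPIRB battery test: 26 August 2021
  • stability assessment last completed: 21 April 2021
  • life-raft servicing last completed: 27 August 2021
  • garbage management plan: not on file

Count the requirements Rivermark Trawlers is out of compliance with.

1. crew injury coverage $260,000 ≥ $250,000 → met
2. garbage management plan absent → not met
3. stability assessment 176 days ago vs limit 120 → not met
4. life-raft servicing 48 days ago vs limit 45 → not met
5. catch-reporting audit 754 days ago vs limit 730 → not met
6. EPIRB battery test 49 days ago vs limit 45 → not met
7. condition 'carries more than 16 crew' holds; crew with marine safety training 3 < 6 → not met
8. condition 'processes catch onboard' holds; vessel safety decal absent → not met
9. condition 'operates beyond 50 nautical miles' holds; emergency instruction placard absent → not met
10. hull inspection 214 days ago vs limit 180 → not met
Not met: 9 of 10

9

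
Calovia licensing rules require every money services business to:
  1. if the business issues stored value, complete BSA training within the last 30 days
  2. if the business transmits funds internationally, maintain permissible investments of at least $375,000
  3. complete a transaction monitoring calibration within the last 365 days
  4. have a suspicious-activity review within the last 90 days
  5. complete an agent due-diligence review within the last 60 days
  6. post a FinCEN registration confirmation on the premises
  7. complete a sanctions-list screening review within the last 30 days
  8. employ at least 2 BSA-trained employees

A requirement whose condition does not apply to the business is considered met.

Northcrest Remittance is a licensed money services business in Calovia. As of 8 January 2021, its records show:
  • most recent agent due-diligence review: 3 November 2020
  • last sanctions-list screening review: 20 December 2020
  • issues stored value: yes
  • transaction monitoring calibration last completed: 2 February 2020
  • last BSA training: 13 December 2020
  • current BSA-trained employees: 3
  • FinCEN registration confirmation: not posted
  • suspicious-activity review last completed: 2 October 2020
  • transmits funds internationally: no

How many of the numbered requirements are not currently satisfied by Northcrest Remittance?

1. condition 'issues stored value' holds; BSA training 26 days ago vs limit 30 → met
2. condition 'transmits funds internationally' does not hold → requirement n/a → met
3. transaction monitoring calibration 341 days ago vs limit 365 → met
4. suspicious-activity review 98 days ago vs limit 90 → not met
5. agent due-diligence review 66 days ago vs limit 60 → not met
6. FinCEN registration confirmation absent → not met
7. sanctions-list screening review 19 days ago vs limit 30 → met
8. BSA-trained employees 3 ≥ 2 → met
Not met: 3 of 8

3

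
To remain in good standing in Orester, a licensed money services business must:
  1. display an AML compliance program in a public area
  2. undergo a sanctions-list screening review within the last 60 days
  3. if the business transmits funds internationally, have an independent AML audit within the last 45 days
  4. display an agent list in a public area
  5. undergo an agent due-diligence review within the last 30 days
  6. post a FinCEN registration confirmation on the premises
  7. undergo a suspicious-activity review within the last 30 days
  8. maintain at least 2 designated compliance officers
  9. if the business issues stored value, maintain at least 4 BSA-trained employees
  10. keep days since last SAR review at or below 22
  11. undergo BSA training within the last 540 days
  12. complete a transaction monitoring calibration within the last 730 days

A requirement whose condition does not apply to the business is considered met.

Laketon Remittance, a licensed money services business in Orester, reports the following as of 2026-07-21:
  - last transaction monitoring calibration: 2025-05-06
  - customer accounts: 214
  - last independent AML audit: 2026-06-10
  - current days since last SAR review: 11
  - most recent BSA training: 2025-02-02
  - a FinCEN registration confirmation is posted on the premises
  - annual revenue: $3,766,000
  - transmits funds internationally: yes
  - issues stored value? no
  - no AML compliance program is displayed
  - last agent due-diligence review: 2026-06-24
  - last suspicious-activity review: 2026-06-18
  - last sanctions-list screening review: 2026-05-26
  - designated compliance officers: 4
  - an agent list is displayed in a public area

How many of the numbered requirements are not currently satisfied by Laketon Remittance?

2

1. AML compliance program absent → not met
2. sanctions-list screening review 56 days ago vs limit 60 → met
3. condition 'transmits funds internationally' holds; independent AML audit 41 days ago vs limit 45 → met
4. agent list present → met
5. agent due-diligence review 27 days ago vs limit 30 → met
6. FinCEN registration confirmation present → met
7. suspicious-activity review 33 days ago vs limit 30 → not met
8. designated compliance officers 4 ≥ 2 → met
9. condition 'issues stored value' does not hold → requirement n/a → met
10. days since last SAR review 11 ≤ 22 → met
11. BSA training 534 days ago vs limit 540 → met
12. transaction monitoring calibration 441 days ago vs limit 730 → met
Not met: 2 of 12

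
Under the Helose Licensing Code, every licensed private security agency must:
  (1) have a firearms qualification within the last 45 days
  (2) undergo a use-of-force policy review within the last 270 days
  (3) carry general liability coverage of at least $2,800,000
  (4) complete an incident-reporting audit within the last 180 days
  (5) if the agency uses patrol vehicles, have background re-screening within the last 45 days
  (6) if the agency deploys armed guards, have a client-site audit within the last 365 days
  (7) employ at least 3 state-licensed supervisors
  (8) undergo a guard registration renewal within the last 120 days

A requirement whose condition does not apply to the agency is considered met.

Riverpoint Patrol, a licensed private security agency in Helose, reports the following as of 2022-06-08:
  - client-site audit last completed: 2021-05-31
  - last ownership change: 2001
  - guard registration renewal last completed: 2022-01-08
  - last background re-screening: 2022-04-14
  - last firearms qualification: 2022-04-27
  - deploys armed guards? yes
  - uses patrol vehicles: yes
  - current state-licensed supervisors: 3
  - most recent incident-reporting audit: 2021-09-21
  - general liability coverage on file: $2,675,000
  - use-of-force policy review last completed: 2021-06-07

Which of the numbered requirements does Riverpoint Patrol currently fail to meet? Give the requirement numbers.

2, 3, 4, 5, 6, 8

1. firearms qualification 42 days ago vs limit 45 → met
2. use-of-force policy review 366 days ago vs limit 270 → not met
3. general liability coverage $2,675,000 < $2,800,000 → not met
4. incident-reporting audit 260 days ago vs limit 180 → not met
5. condition 'uses patrol vehicles' holds; background re-screening 55 days ago vs limit 45 → not met
6. condition 'deploys armed guards' holds; client-site audit 373 days ago vs limit 365 → not met
7. state-licensed supervisors 3 ≥ 3 → met
8. guard registration renewal 151 days ago vs limit 120 → not met
Not met: 2, 3, 4, 5, 6, 8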